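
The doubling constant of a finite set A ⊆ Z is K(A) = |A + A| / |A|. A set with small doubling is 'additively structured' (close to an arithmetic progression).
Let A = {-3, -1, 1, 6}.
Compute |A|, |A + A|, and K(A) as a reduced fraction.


|A| = 4.
Compute A + A by enumerating all 16 pairs.
A + A = {-6, -4, -2, 0, 2, 3, 5, 7, 12}, so |A + A| = 9.
K = |A + A| / |A| = 9/4 (already in lowest terms) ≈ 2.2500.
Reference: AP of size 4 gives K = 7/4 ≈ 1.7500; a fully generic set of size 4 gives K ≈ 2.5000.

|A| = 4, |A + A| = 9, K = 9/4.


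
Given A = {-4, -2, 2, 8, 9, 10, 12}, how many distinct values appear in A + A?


A + A = {a + a' : a, a' ∈ A}; |A| = 7.
General bounds: 2|A| - 1 ≤ |A + A| ≤ |A|(|A|+1)/2, i.e. 13 ≤ |A + A| ≤ 28.
Lower bound 2|A|-1 is attained iff A is an arithmetic progression.
Enumerate sums a + a' for a ≤ a' (symmetric, so this suffices):
a = -4: -4+-4=-8, -4+-2=-6, -4+2=-2, -4+8=4, -4+9=5, -4+10=6, -4+12=8
a = -2: -2+-2=-4, -2+2=0, -2+8=6, -2+9=7, -2+10=8, -2+12=10
a = 2: 2+2=4, 2+8=10, 2+9=11, 2+10=12, 2+12=14
a = 8: 8+8=16, 8+9=17, 8+10=18, 8+12=20
a = 9: 9+9=18, 9+10=19, 9+12=21
a = 10: 10+10=20, 10+12=22
a = 12: 12+12=24
Distinct sums: {-8, -6, -4, -2, 0, 4, 5, 6, 7, 8, 10, 11, 12, 14, 16, 17, 18, 19, 20, 21, 22, 24}
|A + A| = 22

|A + A| = 22


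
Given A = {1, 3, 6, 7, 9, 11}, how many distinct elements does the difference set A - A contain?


A - A = {a - a' : a, a' ∈ A}; |A| = 6.
Bounds: 2|A|-1 ≤ |A - A| ≤ |A|² - |A| + 1, i.e. 11 ≤ |A - A| ≤ 31.
Note: 0 ∈ A - A always (from a - a). The set is symmetric: if d ∈ A - A then -d ∈ A - A.
Enumerate nonzero differences d = a - a' with a > a' (then include -d):
Positive differences: {1, 2, 3, 4, 5, 6, 8, 10}
Full difference set: {0} ∪ (positive diffs) ∪ (negative diffs).
|A - A| = 1 + 2·8 = 17 (matches direct enumeration: 17).

|A - A| = 17


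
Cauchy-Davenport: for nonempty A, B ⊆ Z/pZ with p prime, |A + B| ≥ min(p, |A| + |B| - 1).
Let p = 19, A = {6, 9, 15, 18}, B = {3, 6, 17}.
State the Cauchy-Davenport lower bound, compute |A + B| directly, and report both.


Cauchy-Davenport: |A + B| ≥ min(p, |A| + |B| - 1) for A, B nonempty in Z/pZ.
|A| = 4, |B| = 3, p = 19.
CD lower bound = min(19, 4 + 3 - 1) = min(19, 6) = 6.
Compute A + B mod 19 directly:
a = 6: 6+3=9, 6+6=12, 6+17=4
a = 9: 9+3=12, 9+6=15, 9+17=7
a = 15: 15+3=18, 15+6=2, 15+17=13
a = 18: 18+3=2, 18+6=5, 18+17=16
A + B = {2, 4, 5, 7, 9, 12, 13, 15, 16, 18}, so |A + B| = 10.
Verify: 10 ≥ 6? Yes ✓.

CD lower bound = 6, actual |A + B| = 10.


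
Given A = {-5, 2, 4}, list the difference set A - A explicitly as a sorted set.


A - A = {a - a' : a, a' ∈ A}.
Compute a - a' for each ordered pair (a, a'):
a = -5: -5--5=0, -5-2=-7, -5-4=-9
a = 2: 2--5=7, 2-2=0, 2-4=-2
a = 4: 4--5=9, 4-2=2, 4-4=0
Collecting distinct values (and noting 0 appears from a-a):
A - A = {-9, -7, -2, 0, 2, 7, 9}
|A - A| = 7

A - A = {-9, -7, -2, 0, 2, 7, 9}


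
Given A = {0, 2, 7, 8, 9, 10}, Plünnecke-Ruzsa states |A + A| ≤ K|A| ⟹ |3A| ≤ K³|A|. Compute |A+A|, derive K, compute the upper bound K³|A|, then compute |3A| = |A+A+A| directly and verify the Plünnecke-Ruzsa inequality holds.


|A| = 6.
Step 1: Compute A + A by enumerating all 36 pairs.
A + A = {0, 2, 4, 7, 8, 9, 10, 11, 12, 14, 15, 16, 17, 18, 19, 20}, so |A + A| = 16.
Step 2: Doubling constant K = |A + A|/|A| = 16/6 = 16/6 ≈ 2.6667.
Step 3: Plünnecke-Ruzsa gives |3A| ≤ K³·|A| = (2.6667)³ · 6 ≈ 113.7778.
Step 4: Compute 3A = A + A + A directly by enumerating all triples (a,b,c) ∈ A³; |3A| = 28.
Step 5: Check 28 ≤ 113.7778? Yes ✓.

K = 16/6, Plünnecke-Ruzsa bound K³|A| ≈ 113.7778, |3A| = 28, inequality holds.


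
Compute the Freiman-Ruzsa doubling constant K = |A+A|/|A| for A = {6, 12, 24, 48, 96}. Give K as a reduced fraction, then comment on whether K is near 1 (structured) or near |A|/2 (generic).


|A| = 5.
Compute A + A by enumerating all 25 pairs.
A + A = {12, 18, 24, 30, 36, 48, 54, 60, 72, 96, 102, 108, 120, 144, 192}, so |A + A| = 15.
K = |A + A| / |A| = 15/5 = 3/1 ≈ 3.0000.
Reference: AP of size 5 gives K = 9/5 ≈ 1.8000; a fully generic set of size 5 gives K ≈ 3.0000.

|A| = 5, |A + A| = 15, K = 15/5 = 3/1.


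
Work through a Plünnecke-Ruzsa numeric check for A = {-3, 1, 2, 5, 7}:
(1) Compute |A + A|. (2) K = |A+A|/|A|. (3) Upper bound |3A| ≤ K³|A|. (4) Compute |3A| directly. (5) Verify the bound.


|A| = 5.
Step 1: Compute A + A by enumerating all 25 pairs.
A + A = {-6, -2, -1, 2, 3, 4, 6, 7, 8, 9, 10, 12, 14}, so |A + A| = 13.
Step 2: Doubling constant K = |A + A|/|A| = 13/5 = 13/5 ≈ 2.6000.
Step 3: Plünnecke-Ruzsa gives |3A| ≤ K³·|A| = (2.6000)³ · 5 ≈ 87.8800.
Step 4: Compute 3A = A + A + A directly by enumerating all triples (a,b,c) ∈ A³; |3A| = 23.
Step 5: Check 23 ≤ 87.8800? Yes ✓.

K = 13/5, Plünnecke-Ruzsa bound K³|A| ≈ 87.8800, |3A| = 23, inequality holds.


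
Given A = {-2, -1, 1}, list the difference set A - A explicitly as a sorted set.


A - A = {a - a' : a, a' ∈ A}.
Compute a - a' for each ordered pair (a, a'):
a = -2: -2--2=0, -2--1=-1, -2-1=-3
a = -1: -1--2=1, -1--1=0, -1-1=-2
a = 1: 1--2=3, 1--1=2, 1-1=0
Collecting distinct values (and noting 0 appears from a-a):
A - A = {-3, -2, -1, 0, 1, 2, 3}
|A - A| = 7

A - A = {-3, -2, -1, 0, 1, 2, 3}


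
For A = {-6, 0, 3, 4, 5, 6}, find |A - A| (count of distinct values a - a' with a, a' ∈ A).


A - A = {a - a' : a, a' ∈ A}; |A| = 6.
Bounds: 2|A|-1 ≤ |A - A| ≤ |A|² - |A| + 1, i.e. 11 ≤ |A - A| ≤ 31.
Note: 0 ∈ A - A always (from a - a). The set is symmetric: if d ∈ A - A then -d ∈ A - A.
Enumerate nonzero differences d = a - a' with a > a' (then include -d):
Positive differences: {1, 2, 3, 4, 5, 6, 9, 10, 11, 12}
Full difference set: {0} ∪ (positive diffs) ∪ (negative diffs).
|A - A| = 1 + 2·10 = 21 (matches direct enumeration: 21).

|A - A| = 21


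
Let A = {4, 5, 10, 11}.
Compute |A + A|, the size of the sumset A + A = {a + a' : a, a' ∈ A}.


A + A = {a + a' : a, a' ∈ A}; |A| = 4.
General bounds: 2|A| - 1 ≤ |A + A| ≤ |A|(|A|+1)/2, i.e. 7 ≤ |A + A| ≤ 10.
Lower bound 2|A|-1 is attained iff A is an arithmetic progression.
Enumerate sums a + a' for a ≤ a' (symmetric, so this suffices):
a = 4: 4+4=8, 4+5=9, 4+10=14, 4+11=15
a = 5: 5+5=10, 5+10=15, 5+11=16
a = 10: 10+10=20, 10+11=21
a = 11: 11+11=22
Distinct sums: {8, 9, 10, 14, 15, 16, 20, 21, 22}
|A + A| = 9

|A + A| = 9


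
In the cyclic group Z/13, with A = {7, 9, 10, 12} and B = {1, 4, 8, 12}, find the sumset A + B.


Work in Z/13Z: reduce every sum a + b modulo 13.
Enumerate all 16 pairs:
a = 7: 7+1=8, 7+4=11, 7+8=2, 7+12=6
a = 9: 9+1=10, 9+4=0, 9+8=4, 9+12=8
a = 10: 10+1=11, 10+4=1, 10+8=5, 10+12=9
a = 12: 12+1=0, 12+4=3, 12+8=7, 12+12=11
Distinct residues collected: {0, 1, 2, 3, 4, 5, 6, 7, 8, 9, 10, 11}
|A + B| = 12 (out of 13 total residues).

A + B = {0, 1, 2, 3, 4, 5, 6, 7, 8, 9, 10, 11}


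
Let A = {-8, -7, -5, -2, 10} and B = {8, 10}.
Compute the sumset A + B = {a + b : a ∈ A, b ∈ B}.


A + B = {a + b : a ∈ A, b ∈ B}.
Enumerate all |A|·|B| = 5·2 = 10 pairs (a, b) and collect distinct sums.
a = -8: -8+8=0, -8+10=2
a = -7: -7+8=1, -7+10=3
a = -5: -5+8=3, -5+10=5
a = -2: -2+8=6, -2+10=8
a = 10: 10+8=18, 10+10=20
Collecting distinct sums: A + B = {0, 1, 2, 3, 5, 6, 8, 18, 20}
|A + B| = 9

A + B = {0, 1, 2, 3, 5, 6, 8, 18, 20}


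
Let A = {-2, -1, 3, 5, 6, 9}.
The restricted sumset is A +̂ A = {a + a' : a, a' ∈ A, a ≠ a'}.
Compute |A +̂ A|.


Restricted sumset: A +̂ A = {a + a' : a ∈ A, a' ∈ A, a ≠ a'}.
Equivalently, take A + A and drop any sum 2a that is achievable ONLY as a + a for a ∈ A (i.e. sums representable only with equal summands).
Enumerate pairs (a, a') with a < a' (symmetric, so each unordered pair gives one sum; this covers all a ≠ a'):
  -2 + -1 = -3
  -2 + 3 = 1
  -2 + 5 = 3
  -2 + 6 = 4
  -2 + 9 = 7
  -1 + 3 = 2
  -1 + 5 = 4
  -1 + 6 = 5
  -1 + 9 = 8
  3 + 5 = 8
  3 + 6 = 9
  3 + 9 = 12
  5 + 6 = 11
  5 + 9 = 14
  6 + 9 = 15
Collected distinct sums: {-3, 1, 2, 3, 4, 5, 7, 8, 9, 11, 12, 14, 15}
|A +̂ A| = 13
(Reference bound: |A +̂ A| ≥ 2|A| - 3 for |A| ≥ 2, with |A| = 6 giving ≥ 9.)

|A +̂ A| = 13


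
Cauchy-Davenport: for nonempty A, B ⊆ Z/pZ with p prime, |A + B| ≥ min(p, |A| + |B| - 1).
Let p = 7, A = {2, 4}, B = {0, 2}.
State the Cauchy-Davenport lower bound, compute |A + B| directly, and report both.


Cauchy-Davenport: |A + B| ≥ min(p, |A| + |B| - 1) for A, B nonempty in Z/pZ.
|A| = 2, |B| = 2, p = 7.
CD lower bound = min(7, 2 + 2 - 1) = min(7, 3) = 3.
Compute A + B mod 7 directly:
a = 2: 2+0=2, 2+2=4
a = 4: 4+0=4, 4+2=6
A + B = {2, 4, 6}, so |A + B| = 3.
Verify: 3 ≥ 3? Yes ✓.

CD lower bound = 3, actual |A + B| = 3.


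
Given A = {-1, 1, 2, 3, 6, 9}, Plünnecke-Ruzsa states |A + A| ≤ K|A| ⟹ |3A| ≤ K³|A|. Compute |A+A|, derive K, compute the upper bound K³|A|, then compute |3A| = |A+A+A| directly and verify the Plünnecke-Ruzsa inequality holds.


|A| = 6.
Step 1: Compute A + A by enumerating all 36 pairs.
A + A = {-2, 0, 1, 2, 3, 4, 5, 6, 7, 8, 9, 10, 11, 12, 15, 18}, so |A + A| = 16.
Step 2: Doubling constant K = |A + A|/|A| = 16/6 = 16/6 ≈ 2.6667.
Step 3: Plünnecke-Ruzsa gives |3A| ≤ K³·|A| = (2.6667)³ · 6 ≈ 113.7778.
Step 4: Compute 3A = A + A + A directly by enumerating all triples (a,b,c) ∈ A³; |3A| = 26.
Step 5: Check 26 ≤ 113.7778? Yes ✓.

K = 16/6, Plünnecke-Ruzsa bound K³|A| ≈ 113.7778, |3A| = 26, inequality holds.


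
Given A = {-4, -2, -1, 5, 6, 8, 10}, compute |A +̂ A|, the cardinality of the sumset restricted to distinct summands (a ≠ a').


Restricted sumset: A +̂ A = {a + a' : a ∈ A, a' ∈ A, a ≠ a'}.
Equivalently, take A + A and drop any sum 2a that is achievable ONLY as a + a for a ∈ A (i.e. sums representable only with equal summands).
Enumerate pairs (a, a') with a < a' (symmetric, so each unordered pair gives one sum; this covers all a ≠ a'):
  -4 + -2 = -6
  -4 + -1 = -5
  -4 + 5 = 1
  -4 + 6 = 2
  -4 + 8 = 4
  -4 + 10 = 6
  -2 + -1 = -3
  -2 + 5 = 3
  -2 + 6 = 4
  -2 + 8 = 6
  -2 + 10 = 8
  -1 + 5 = 4
  -1 + 6 = 5
  -1 + 8 = 7
  -1 + 10 = 9
  5 + 6 = 11
  5 + 8 = 13
  5 + 10 = 15
  6 + 8 = 14
  6 + 10 = 16
  8 + 10 = 18
Collected distinct sums: {-6, -5, -3, 1, 2, 3, 4, 5, 6, 7, 8, 9, 11, 13, 14, 15, 16, 18}
|A +̂ A| = 18
(Reference bound: |A +̂ A| ≥ 2|A| - 3 for |A| ≥ 2, with |A| = 7 giving ≥ 11.)

|A +̂ A| = 18


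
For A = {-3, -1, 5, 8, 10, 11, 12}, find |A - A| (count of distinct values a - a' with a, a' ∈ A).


A - A = {a - a' : a, a' ∈ A}; |A| = 7.
Bounds: 2|A|-1 ≤ |A - A| ≤ |A|² - |A| + 1, i.e. 13 ≤ |A - A| ≤ 43.
Note: 0 ∈ A - A always (from a - a). The set is symmetric: if d ∈ A - A then -d ∈ A - A.
Enumerate nonzero differences d = a - a' with a > a' (then include -d):
Positive differences: {1, 2, 3, 4, 5, 6, 7, 8, 9, 11, 12, 13, 14, 15}
Full difference set: {0} ∪ (positive diffs) ∪ (negative diffs).
|A - A| = 1 + 2·14 = 29 (matches direct enumeration: 29).

|A - A| = 29


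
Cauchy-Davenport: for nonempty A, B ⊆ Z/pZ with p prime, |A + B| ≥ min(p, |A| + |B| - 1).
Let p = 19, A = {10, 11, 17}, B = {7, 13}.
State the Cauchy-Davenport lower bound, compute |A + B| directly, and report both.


Cauchy-Davenport: |A + B| ≥ min(p, |A| + |B| - 1) for A, B nonempty in Z/pZ.
|A| = 3, |B| = 2, p = 19.
CD lower bound = min(19, 3 + 2 - 1) = min(19, 4) = 4.
Compute A + B mod 19 directly:
a = 10: 10+7=17, 10+13=4
a = 11: 11+7=18, 11+13=5
a = 17: 17+7=5, 17+13=11
A + B = {4, 5, 11, 17, 18}, so |A + B| = 5.
Verify: 5 ≥ 4? Yes ✓.

CD lower bound = 4, actual |A + B| = 5.


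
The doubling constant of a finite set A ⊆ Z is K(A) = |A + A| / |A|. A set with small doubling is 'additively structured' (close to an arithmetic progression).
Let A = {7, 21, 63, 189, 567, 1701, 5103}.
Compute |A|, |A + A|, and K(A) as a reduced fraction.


|A| = 7.
Compute A + A by enumerating all 49 pairs.
A + A = {14, 28, 42, 70, 84, 126, 196, 210, 252, 378, 574, 588, 630, 756, 1134, 1708, 1722, 1764, 1890, 2268, 3402, 5110, 5124, 5166, 5292, 5670, 6804, 10206}, so |A + A| = 28.
K = |A + A| / |A| = 28/7 = 4/1 ≈ 4.0000.
Reference: AP of size 7 gives K = 13/7 ≈ 1.8571; a fully generic set of size 7 gives K ≈ 4.0000.

|A| = 7, |A + A| = 28, K = 28/7 = 4/1.


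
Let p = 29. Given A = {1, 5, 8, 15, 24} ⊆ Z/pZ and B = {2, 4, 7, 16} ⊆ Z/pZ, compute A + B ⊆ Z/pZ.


Work in Z/29Z: reduce every sum a + b modulo 29.
Enumerate all 20 pairs:
a = 1: 1+2=3, 1+4=5, 1+7=8, 1+16=17
a = 5: 5+2=7, 5+4=9, 5+7=12, 5+16=21
a = 8: 8+2=10, 8+4=12, 8+7=15, 8+16=24
a = 15: 15+2=17, 15+4=19, 15+7=22, 15+16=2
a = 24: 24+2=26, 24+4=28, 24+7=2, 24+16=11
Distinct residues collected: {2, 3, 5, 7, 8, 9, 10, 11, 12, 15, 17, 19, 21, 22, 24, 26, 28}
|A + B| = 17 (out of 29 total residues).

A + B = {2, 3, 5, 7, 8, 9, 10, 11, 12, 15, 17, 19, 21, 22, 24, 26, 28}


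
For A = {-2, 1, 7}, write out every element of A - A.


A - A = {a - a' : a, a' ∈ A}.
Compute a - a' for each ordered pair (a, a'):
a = -2: -2--2=0, -2-1=-3, -2-7=-9
a = 1: 1--2=3, 1-1=0, 1-7=-6
a = 7: 7--2=9, 7-1=6, 7-7=0
Collecting distinct values (and noting 0 appears from a-a):
A - A = {-9, -6, -3, 0, 3, 6, 9}
|A - A| = 7

A - A = {-9, -6, -3, 0, 3, 6, 9}


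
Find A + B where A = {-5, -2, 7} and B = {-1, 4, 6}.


A + B = {a + b : a ∈ A, b ∈ B}.
Enumerate all |A|·|B| = 3·3 = 9 pairs (a, b) and collect distinct sums.
a = -5: -5+-1=-6, -5+4=-1, -5+6=1
a = -2: -2+-1=-3, -2+4=2, -2+6=4
a = 7: 7+-1=6, 7+4=11, 7+6=13
Collecting distinct sums: A + B = {-6, -3, -1, 1, 2, 4, 6, 11, 13}
|A + B| = 9

A + B = {-6, -3, -1, 1, 2, 4, 6, 11, 13}


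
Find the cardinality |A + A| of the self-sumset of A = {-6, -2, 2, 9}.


A + A = {a + a' : a, a' ∈ A}; |A| = 4.
General bounds: 2|A| - 1 ≤ |A + A| ≤ |A|(|A|+1)/2, i.e. 7 ≤ |A + A| ≤ 10.
Lower bound 2|A|-1 is attained iff A is an arithmetic progression.
Enumerate sums a + a' for a ≤ a' (symmetric, so this suffices):
a = -6: -6+-6=-12, -6+-2=-8, -6+2=-4, -6+9=3
a = -2: -2+-2=-4, -2+2=0, -2+9=7
a = 2: 2+2=4, 2+9=11
a = 9: 9+9=18
Distinct sums: {-12, -8, -4, 0, 3, 4, 7, 11, 18}
|A + A| = 9

|A + A| = 9


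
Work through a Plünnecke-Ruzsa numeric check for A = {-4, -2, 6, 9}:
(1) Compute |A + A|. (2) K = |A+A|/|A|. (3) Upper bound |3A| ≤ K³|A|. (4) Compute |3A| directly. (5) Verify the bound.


|A| = 4.
Step 1: Compute A + A by enumerating all 16 pairs.
A + A = {-8, -6, -4, 2, 4, 5, 7, 12, 15, 18}, so |A + A| = 10.
Step 2: Doubling constant K = |A + A|/|A| = 10/4 = 10/4 ≈ 2.5000.
Step 3: Plünnecke-Ruzsa gives |3A| ≤ K³·|A| = (2.5000)³ · 4 ≈ 62.5000.
Step 4: Compute 3A = A + A + A directly by enumerating all triples (a,b,c) ∈ A³; |3A| = 20.
Step 5: Check 20 ≤ 62.5000? Yes ✓.

K = 10/4, Plünnecke-Ruzsa bound K³|A| ≈ 62.5000, |3A| = 20, inequality holds.


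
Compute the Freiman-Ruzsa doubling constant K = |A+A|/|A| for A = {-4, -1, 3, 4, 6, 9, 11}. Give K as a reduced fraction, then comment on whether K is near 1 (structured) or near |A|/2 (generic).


|A| = 7.
Compute A + A by enumerating all 49 pairs.
A + A = {-8, -5, -2, -1, 0, 2, 3, 5, 6, 7, 8, 9, 10, 12, 13, 14, 15, 17, 18, 20, 22}, so |A + A| = 21.
K = |A + A| / |A| = 21/7 = 3/1 ≈ 3.0000.
Reference: AP of size 7 gives K = 13/7 ≈ 1.8571; a fully generic set of size 7 gives K ≈ 4.0000.

|A| = 7, |A + A| = 21, K = 21/7 = 3/1.


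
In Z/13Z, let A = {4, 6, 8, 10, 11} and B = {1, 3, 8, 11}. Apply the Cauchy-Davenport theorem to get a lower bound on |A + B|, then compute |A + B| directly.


Cauchy-Davenport: |A + B| ≥ min(p, |A| + |B| - 1) for A, B nonempty in Z/pZ.
|A| = 5, |B| = 4, p = 13.
CD lower bound = min(13, 5 + 4 - 1) = min(13, 8) = 8.
Compute A + B mod 13 directly:
a = 4: 4+1=5, 4+3=7, 4+8=12, 4+11=2
a = 6: 6+1=7, 6+3=9, 6+8=1, 6+11=4
a = 8: 8+1=9, 8+3=11, 8+8=3, 8+11=6
a = 10: 10+1=11, 10+3=0, 10+8=5, 10+11=8
a = 11: 11+1=12, 11+3=1, 11+8=6, 11+11=9
A + B = {0, 1, 2, 3, 4, 5, 6, 7, 8, 9, 11, 12}, so |A + B| = 12.
Verify: 12 ≥ 8? Yes ✓.

CD lower bound = 8, actual |A + B| = 12.


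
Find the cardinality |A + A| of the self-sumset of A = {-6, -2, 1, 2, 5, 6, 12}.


A + A = {a + a' : a, a' ∈ A}; |A| = 7.
General bounds: 2|A| - 1 ≤ |A + A| ≤ |A|(|A|+1)/2, i.e. 13 ≤ |A + A| ≤ 28.
Lower bound 2|A|-1 is attained iff A is an arithmetic progression.
Enumerate sums a + a' for a ≤ a' (symmetric, so this suffices):
a = -6: -6+-6=-12, -6+-2=-8, -6+1=-5, -6+2=-4, -6+5=-1, -6+6=0, -6+12=6
a = -2: -2+-2=-4, -2+1=-1, -2+2=0, -2+5=3, -2+6=4, -2+12=10
a = 1: 1+1=2, 1+2=3, 1+5=6, 1+6=7, 1+12=13
a = 2: 2+2=4, 2+5=7, 2+6=8, 2+12=14
a = 5: 5+5=10, 5+6=11, 5+12=17
a = 6: 6+6=12, 6+12=18
a = 12: 12+12=24
Distinct sums: {-12, -8, -5, -4, -1, 0, 2, 3, 4, 6, 7, 8, 10, 11, 12, 13, 14, 17, 18, 24}
|A + A| = 20

|A + A| = 20


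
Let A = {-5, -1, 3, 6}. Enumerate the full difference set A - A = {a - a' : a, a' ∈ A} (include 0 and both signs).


A - A = {a - a' : a, a' ∈ A}.
Compute a - a' for each ordered pair (a, a'):
a = -5: -5--5=0, -5--1=-4, -5-3=-8, -5-6=-11
a = -1: -1--5=4, -1--1=0, -1-3=-4, -1-6=-7
a = 3: 3--5=8, 3--1=4, 3-3=0, 3-6=-3
a = 6: 6--5=11, 6--1=7, 6-3=3, 6-6=0
Collecting distinct values (and noting 0 appears from a-a):
A - A = {-11, -8, -7, -4, -3, 0, 3, 4, 7, 8, 11}
|A - A| = 11

A - A = {-11, -8, -7, -4, -3, 0, 3, 4, 7, 8, 11}


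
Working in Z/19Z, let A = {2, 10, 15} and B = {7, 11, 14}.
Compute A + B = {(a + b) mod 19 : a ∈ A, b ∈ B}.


Work in Z/19Z: reduce every sum a + b modulo 19.
Enumerate all 9 pairs:
a = 2: 2+7=9, 2+11=13, 2+14=16
a = 10: 10+7=17, 10+11=2, 10+14=5
a = 15: 15+7=3, 15+11=7, 15+14=10
Distinct residues collected: {2, 3, 5, 7, 9, 10, 13, 16, 17}
|A + B| = 9 (out of 19 total residues).

A + B = {2, 3, 5, 7, 9, 10, 13, 16, 17}


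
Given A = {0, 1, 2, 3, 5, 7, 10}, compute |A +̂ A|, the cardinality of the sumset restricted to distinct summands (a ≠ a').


Restricted sumset: A +̂ A = {a + a' : a ∈ A, a' ∈ A, a ≠ a'}.
Equivalently, take A + A and drop any sum 2a that is achievable ONLY as a + a for a ∈ A (i.e. sums representable only with equal summands).
Enumerate pairs (a, a') with a < a' (symmetric, so each unordered pair gives one sum; this covers all a ≠ a'):
  0 + 1 = 1
  0 + 2 = 2
  0 + 3 = 3
  0 + 5 = 5
  0 + 7 = 7
  0 + 10 = 10
  1 + 2 = 3
  1 + 3 = 4
  1 + 5 = 6
  1 + 7 = 8
  1 + 10 = 11
  2 + 3 = 5
  2 + 5 = 7
  2 + 7 = 9
  2 + 10 = 12
  3 + 5 = 8
  3 + 7 = 10
  3 + 10 = 13
  5 + 7 = 12
  5 + 10 = 15
  7 + 10 = 17
Collected distinct sums: {1, 2, 3, 4, 5, 6, 7, 8, 9, 10, 11, 12, 13, 15, 17}
|A +̂ A| = 15
(Reference bound: |A +̂ A| ≥ 2|A| - 3 for |A| ≥ 2, with |A| = 7 giving ≥ 11.)

|A +̂ A| = 15


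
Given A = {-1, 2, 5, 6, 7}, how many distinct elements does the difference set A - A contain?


A - A = {a - a' : a, a' ∈ A}; |A| = 5.
Bounds: 2|A|-1 ≤ |A - A| ≤ |A|² - |A| + 1, i.e. 9 ≤ |A - A| ≤ 21.
Note: 0 ∈ A - A always (from a - a). The set is symmetric: if d ∈ A - A then -d ∈ A - A.
Enumerate nonzero differences d = a - a' with a > a' (then include -d):
Positive differences: {1, 2, 3, 4, 5, 6, 7, 8}
Full difference set: {0} ∪ (positive diffs) ∪ (negative diffs).
|A - A| = 1 + 2·8 = 17 (matches direct enumeration: 17).

|A - A| = 17


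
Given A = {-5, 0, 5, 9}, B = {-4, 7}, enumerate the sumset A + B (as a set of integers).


A + B = {a + b : a ∈ A, b ∈ B}.
Enumerate all |A|·|B| = 4·2 = 8 pairs (a, b) and collect distinct sums.
a = -5: -5+-4=-9, -5+7=2
a = 0: 0+-4=-4, 0+7=7
a = 5: 5+-4=1, 5+7=12
a = 9: 9+-4=5, 9+7=16
Collecting distinct sums: A + B = {-9, -4, 1, 2, 5, 7, 12, 16}
|A + B| = 8

A + B = {-9, -4, 1, 2, 5, 7, 12, 16}


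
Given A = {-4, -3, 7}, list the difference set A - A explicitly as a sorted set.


A - A = {a - a' : a, a' ∈ A}.
Compute a - a' for each ordered pair (a, a'):
a = -4: -4--4=0, -4--3=-1, -4-7=-11
a = -3: -3--4=1, -3--3=0, -3-7=-10
a = 7: 7--4=11, 7--3=10, 7-7=0
Collecting distinct values (and noting 0 appears from a-a):
A - A = {-11, -10, -1, 0, 1, 10, 11}
|A - A| = 7

A - A = {-11, -10, -1, 0, 1, 10, 11}


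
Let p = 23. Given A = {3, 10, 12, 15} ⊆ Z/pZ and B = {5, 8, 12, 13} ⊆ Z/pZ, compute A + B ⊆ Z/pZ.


Work in Z/23Z: reduce every sum a + b modulo 23.
Enumerate all 16 pairs:
a = 3: 3+5=8, 3+8=11, 3+12=15, 3+13=16
a = 10: 10+5=15, 10+8=18, 10+12=22, 10+13=0
a = 12: 12+5=17, 12+8=20, 12+12=1, 12+13=2
a = 15: 15+5=20, 15+8=0, 15+12=4, 15+13=5
Distinct residues collected: {0, 1, 2, 4, 5, 8, 11, 15, 16, 17, 18, 20, 22}
|A + B| = 13 (out of 23 total residues).

A + B = {0, 1, 2, 4, 5, 8, 11, 15, 16, 17, 18, 20, 22}


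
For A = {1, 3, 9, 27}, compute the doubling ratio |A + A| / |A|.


|A| = 4.
Compute A + A by enumerating all 16 pairs.
A + A = {2, 4, 6, 10, 12, 18, 28, 30, 36, 54}, so |A + A| = 10.
K = |A + A| / |A| = 10/4 = 5/2 ≈ 2.5000.
Reference: AP of size 4 gives K = 7/4 ≈ 1.7500; a fully generic set of size 4 gives K ≈ 2.5000.

|A| = 4, |A + A| = 10, K = 10/4 = 5/2.


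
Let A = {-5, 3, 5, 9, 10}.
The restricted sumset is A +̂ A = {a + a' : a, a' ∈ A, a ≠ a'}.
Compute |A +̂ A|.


Restricted sumset: A +̂ A = {a + a' : a ∈ A, a' ∈ A, a ≠ a'}.
Equivalently, take A + A and drop any sum 2a that is achievable ONLY as a + a for a ∈ A (i.e. sums representable only with equal summands).
Enumerate pairs (a, a') with a < a' (symmetric, so each unordered pair gives one sum; this covers all a ≠ a'):
  -5 + 3 = -2
  -5 + 5 = 0
  -5 + 9 = 4
  -5 + 10 = 5
  3 + 5 = 8
  3 + 9 = 12
  3 + 10 = 13
  5 + 9 = 14
  5 + 10 = 15
  9 + 10 = 19
Collected distinct sums: {-2, 0, 4, 5, 8, 12, 13, 14, 15, 19}
|A +̂ A| = 10
(Reference bound: |A +̂ A| ≥ 2|A| - 3 for |A| ≥ 2, with |A| = 5 giving ≥ 7.)

|A +̂ A| = 10


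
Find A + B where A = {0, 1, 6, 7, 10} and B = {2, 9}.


A + B = {a + b : a ∈ A, b ∈ B}.
Enumerate all |A|·|B| = 5·2 = 10 pairs (a, b) and collect distinct sums.
a = 0: 0+2=2, 0+9=9
a = 1: 1+2=3, 1+9=10
a = 6: 6+2=8, 6+9=15
a = 7: 7+2=9, 7+9=16
a = 10: 10+2=12, 10+9=19
Collecting distinct sums: A + B = {2, 3, 8, 9, 10, 12, 15, 16, 19}
|A + B| = 9

A + B = {2, 3, 8, 9, 10, 12, 15, 16, 19}


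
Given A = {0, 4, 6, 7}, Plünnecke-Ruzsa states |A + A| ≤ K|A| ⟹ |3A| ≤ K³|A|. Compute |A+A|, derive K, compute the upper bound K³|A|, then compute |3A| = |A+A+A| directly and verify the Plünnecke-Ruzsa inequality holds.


|A| = 4.
Step 1: Compute A + A by enumerating all 16 pairs.
A + A = {0, 4, 6, 7, 8, 10, 11, 12, 13, 14}, so |A + A| = 10.
Step 2: Doubling constant K = |A + A|/|A| = 10/4 = 10/4 ≈ 2.5000.
Step 3: Plünnecke-Ruzsa gives |3A| ≤ K³·|A| = (2.5000)³ · 4 ≈ 62.5000.
Step 4: Compute 3A = A + A + A directly by enumerating all triples (a,b,c) ∈ A³; |3A| = 17.
Step 5: Check 17 ≤ 62.5000? Yes ✓.

K = 10/4, Plünnecke-Ruzsa bound K³|A| ≈ 62.5000, |3A| = 17, inequality holds.


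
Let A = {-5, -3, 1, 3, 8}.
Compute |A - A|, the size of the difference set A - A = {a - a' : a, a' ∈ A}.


A - A = {a - a' : a, a' ∈ A}; |A| = 5.
Bounds: 2|A|-1 ≤ |A - A| ≤ |A|² - |A| + 1, i.e. 9 ≤ |A - A| ≤ 21.
Note: 0 ∈ A - A always (from a - a). The set is symmetric: if d ∈ A - A then -d ∈ A - A.
Enumerate nonzero differences d = a - a' with a > a' (then include -d):
Positive differences: {2, 4, 5, 6, 7, 8, 11, 13}
Full difference set: {0} ∪ (positive diffs) ∪ (negative diffs).
|A - A| = 1 + 2·8 = 17 (matches direct enumeration: 17).

|A - A| = 17


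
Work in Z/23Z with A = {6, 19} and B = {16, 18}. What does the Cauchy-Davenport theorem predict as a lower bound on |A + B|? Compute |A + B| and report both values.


Cauchy-Davenport: |A + B| ≥ min(p, |A| + |B| - 1) for A, B nonempty in Z/pZ.
|A| = 2, |B| = 2, p = 23.
CD lower bound = min(23, 2 + 2 - 1) = min(23, 3) = 3.
Compute A + B mod 23 directly:
a = 6: 6+16=22, 6+18=1
a = 19: 19+16=12, 19+18=14
A + B = {1, 12, 14, 22}, so |A + B| = 4.
Verify: 4 ≥ 3? Yes ✓.

CD lower bound = 3, actual |A + B| = 4.


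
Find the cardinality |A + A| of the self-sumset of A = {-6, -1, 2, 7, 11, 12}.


A + A = {a + a' : a, a' ∈ A}; |A| = 6.
General bounds: 2|A| - 1 ≤ |A + A| ≤ |A|(|A|+1)/2, i.e. 11 ≤ |A + A| ≤ 21.
Lower bound 2|A|-1 is attained iff A is an arithmetic progression.
Enumerate sums a + a' for a ≤ a' (symmetric, so this suffices):
a = -6: -6+-6=-12, -6+-1=-7, -6+2=-4, -6+7=1, -6+11=5, -6+12=6
a = -1: -1+-1=-2, -1+2=1, -1+7=6, -1+11=10, -1+12=11
a = 2: 2+2=4, 2+7=9, 2+11=13, 2+12=14
a = 7: 7+7=14, 7+11=18, 7+12=19
a = 11: 11+11=22, 11+12=23
a = 12: 12+12=24
Distinct sums: {-12, -7, -4, -2, 1, 4, 5, 6, 9, 10, 11, 13, 14, 18, 19, 22, 23, 24}
|A + A| = 18

|A + A| = 18


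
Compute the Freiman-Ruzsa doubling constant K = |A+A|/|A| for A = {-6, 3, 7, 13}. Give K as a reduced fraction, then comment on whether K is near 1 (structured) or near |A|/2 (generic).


|A| = 4.
Compute A + A by enumerating all 16 pairs.
A + A = {-12, -3, 1, 6, 7, 10, 14, 16, 20, 26}, so |A + A| = 10.
K = |A + A| / |A| = 10/4 = 5/2 ≈ 2.5000.
Reference: AP of size 4 gives K = 7/4 ≈ 1.7500; a fully generic set of size 4 gives K ≈ 2.5000.

|A| = 4, |A + A| = 10, K = 10/4 = 5/2.


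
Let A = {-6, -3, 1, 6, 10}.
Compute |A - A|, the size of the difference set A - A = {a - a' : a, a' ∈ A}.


A - A = {a - a' : a, a' ∈ A}; |A| = 5.
Bounds: 2|A|-1 ≤ |A - A| ≤ |A|² - |A| + 1, i.e. 9 ≤ |A - A| ≤ 21.
Note: 0 ∈ A - A always (from a - a). The set is symmetric: if d ∈ A - A then -d ∈ A - A.
Enumerate nonzero differences d = a - a' with a > a' (then include -d):
Positive differences: {3, 4, 5, 7, 9, 12, 13, 16}
Full difference set: {0} ∪ (positive diffs) ∪ (negative diffs).
|A - A| = 1 + 2·8 = 17 (matches direct enumeration: 17).

|A - A| = 17


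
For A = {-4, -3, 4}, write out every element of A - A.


A - A = {a - a' : a, a' ∈ A}.
Compute a - a' for each ordered pair (a, a'):
a = -4: -4--4=0, -4--3=-1, -4-4=-8
a = -3: -3--4=1, -3--3=0, -3-4=-7
a = 4: 4--4=8, 4--3=7, 4-4=0
Collecting distinct values (and noting 0 appears from a-a):
A - A = {-8, -7, -1, 0, 1, 7, 8}
|A - A| = 7

A - A = {-8, -7, -1, 0, 1, 7, 8}


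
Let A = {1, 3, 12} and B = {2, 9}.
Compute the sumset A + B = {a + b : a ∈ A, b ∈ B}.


A + B = {a + b : a ∈ A, b ∈ B}.
Enumerate all |A|·|B| = 3·2 = 6 pairs (a, b) and collect distinct sums.
a = 1: 1+2=3, 1+9=10
a = 3: 3+2=5, 3+9=12
a = 12: 12+2=14, 12+9=21
Collecting distinct sums: A + B = {3, 5, 10, 12, 14, 21}
|A + B| = 6

A + B = {3, 5, 10, 12, 14, 21}


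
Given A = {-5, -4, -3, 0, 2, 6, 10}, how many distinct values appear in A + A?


A + A = {a + a' : a, a' ∈ A}; |A| = 7.
General bounds: 2|A| - 1 ≤ |A + A| ≤ |A|(|A|+1)/2, i.e. 13 ≤ |A + A| ≤ 28.
Lower bound 2|A|-1 is attained iff A is an arithmetic progression.
Enumerate sums a + a' for a ≤ a' (symmetric, so this suffices):
a = -5: -5+-5=-10, -5+-4=-9, -5+-3=-8, -5+0=-5, -5+2=-3, -5+6=1, -5+10=5
a = -4: -4+-4=-8, -4+-3=-7, -4+0=-4, -4+2=-2, -4+6=2, -4+10=6
a = -3: -3+-3=-6, -3+0=-3, -3+2=-1, -3+6=3, -3+10=7
a = 0: 0+0=0, 0+2=2, 0+6=6, 0+10=10
a = 2: 2+2=4, 2+6=8, 2+10=12
a = 6: 6+6=12, 6+10=16
a = 10: 10+10=20
Distinct sums: {-10, -9, -8, -7, -6, -5, -4, -3, -2, -1, 0, 1, 2, 3, 4, 5, 6, 7, 8, 10, 12, 16, 20}
|A + A| = 23

|A + A| = 23


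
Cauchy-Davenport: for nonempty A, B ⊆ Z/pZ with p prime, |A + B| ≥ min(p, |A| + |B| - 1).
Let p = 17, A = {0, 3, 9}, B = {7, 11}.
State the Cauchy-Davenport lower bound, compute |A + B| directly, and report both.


Cauchy-Davenport: |A + B| ≥ min(p, |A| + |B| - 1) for A, B nonempty in Z/pZ.
|A| = 3, |B| = 2, p = 17.
CD lower bound = min(17, 3 + 2 - 1) = min(17, 4) = 4.
Compute A + B mod 17 directly:
a = 0: 0+7=7, 0+11=11
a = 3: 3+7=10, 3+11=14
a = 9: 9+7=16, 9+11=3
A + B = {3, 7, 10, 11, 14, 16}, so |A + B| = 6.
Verify: 6 ≥ 4? Yes ✓.

CD lower bound = 4, actual |A + B| = 6.


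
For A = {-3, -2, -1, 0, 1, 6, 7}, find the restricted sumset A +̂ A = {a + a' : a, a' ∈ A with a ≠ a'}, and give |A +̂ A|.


Restricted sumset: A +̂ A = {a + a' : a ∈ A, a' ∈ A, a ≠ a'}.
Equivalently, take A + A and drop any sum 2a that is achievable ONLY as a + a for a ∈ A (i.e. sums representable only with equal summands).
Enumerate pairs (a, a') with a < a' (symmetric, so each unordered pair gives one sum; this covers all a ≠ a'):
  -3 + -2 = -5
  -3 + -1 = -4
  -3 + 0 = -3
  -3 + 1 = -2
  -3 + 6 = 3
  -3 + 7 = 4
  -2 + -1 = -3
  -2 + 0 = -2
  -2 + 1 = -1
  -2 + 6 = 4
  -2 + 7 = 5
  -1 + 0 = -1
  -1 + 1 = 0
  -1 + 6 = 5
  -1 + 7 = 6
  0 + 1 = 1
  0 + 6 = 6
  0 + 7 = 7
  1 + 6 = 7
  1 + 7 = 8
  6 + 7 = 13
Collected distinct sums: {-5, -4, -3, -2, -1, 0, 1, 3, 4, 5, 6, 7, 8, 13}
|A +̂ A| = 14
(Reference bound: |A +̂ A| ≥ 2|A| - 3 for |A| ≥ 2, with |A| = 7 giving ≥ 11.)

|A +̂ A| = 14


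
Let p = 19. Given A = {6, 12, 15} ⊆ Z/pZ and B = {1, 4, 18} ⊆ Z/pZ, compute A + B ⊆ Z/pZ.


Work in Z/19Z: reduce every sum a + b modulo 19.
Enumerate all 9 pairs:
a = 6: 6+1=7, 6+4=10, 6+18=5
a = 12: 12+1=13, 12+4=16, 12+18=11
a = 15: 15+1=16, 15+4=0, 15+18=14
Distinct residues collected: {0, 5, 7, 10, 11, 13, 14, 16}
|A + B| = 8 (out of 19 total residues).

A + B = {0, 5, 7, 10, 11, 13, 14, 16}


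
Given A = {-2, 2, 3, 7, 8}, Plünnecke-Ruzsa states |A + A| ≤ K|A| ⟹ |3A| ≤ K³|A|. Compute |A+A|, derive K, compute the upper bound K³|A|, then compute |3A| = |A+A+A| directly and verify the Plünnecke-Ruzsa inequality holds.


|A| = 5.
Step 1: Compute A + A by enumerating all 25 pairs.
A + A = {-4, 0, 1, 4, 5, 6, 9, 10, 11, 14, 15, 16}, so |A + A| = 12.
Step 2: Doubling constant K = |A + A|/|A| = 12/5 = 12/5 ≈ 2.4000.
Step 3: Plünnecke-Ruzsa gives |3A| ≤ K³·|A| = (2.4000)³ · 5 ≈ 69.1200.
Step 4: Compute 3A = A + A + A directly by enumerating all triples (a,b,c) ∈ A³; |3A| = 22.
Step 5: Check 22 ≤ 69.1200? Yes ✓.

K = 12/5, Plünnecke-Ruzsa bound K³|A| ≈ 69.1200, |3A| = 22, inequality holds.


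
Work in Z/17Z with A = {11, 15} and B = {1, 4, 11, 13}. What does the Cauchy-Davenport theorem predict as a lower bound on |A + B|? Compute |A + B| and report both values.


Cauchy-Davenport: |A + B| ≥ min(p, |A| + |B| - 1) for A, B nonempty in Z/pZ.
|A| = 2, |B| = 4, p = 17.
CD lower bound = min(17, 2 + 4 - 1) = min(17, 5) = 5.
Compute A + B mod 17 directly:
a = 11: 11+1=12, 11+4=15, 11+11=5, 11+13=7
a = 15: 15+1=16, 15+4=2, 15+11=9, 15+13=11
A + B = {2, 5, 7, 9, 11, 12, 15, 16}, so |A + B| = 8.
Verify: 8 ≥ 5? Yes ✓.

CD lower bound = 5, actual |A + B| = 8.


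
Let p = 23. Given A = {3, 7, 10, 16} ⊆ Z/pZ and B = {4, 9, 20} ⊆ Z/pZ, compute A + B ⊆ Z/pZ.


Work in Z/23Z: reduce every sum a + b modulo 23.
Enumerate all 12 pairs:
a = 3: 3+4=7, 3+9=12, 3+20=0
a = 7: 7+4=11, 7+9=16, 7+20=4
a = 10: 10+4=14, 10+9=19, 10+20=7
a = 16: 16+4=20, 16+9=2, 16+20=13
Distinct residues collected: {0, 2, 4, 7, 11, 12, 13, 14, 16, 19, 20}
|A + B| = 11 (out of 23 total residues).

A + B = {0, 2, 4, 7, 11, 12, 13, 14, 16, 19, 20}


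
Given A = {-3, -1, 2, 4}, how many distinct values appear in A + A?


A + A = {a + a' : a, a' ∈ A}; |A| = 4.
General bounds: 2|A| - 1 ≤ |A + A| ≤ |A|(|A|+1)/2, i.e. 7 ≤ |A + A| ≤ 10.
Lower bound 2|A|-1 is attained iff A is an arithmetic progression.
Enumerate sums a + a' for a ≤ a' (symmetric, so this suffices):
a = -3: -3+-3=-6, -3+-1=-4, -3+2=-1, -3+4=1
a = -1: -1+-1=-2, -1+2=1, -1+4=3
a = 2: 2+2=4, 2+4=6
a = 4: 4+4=8
Distinct sums: {-6, -4, -2, -1, 1, 3, 4, 6, 8}
|A + A| = 9

|A + A| = 9


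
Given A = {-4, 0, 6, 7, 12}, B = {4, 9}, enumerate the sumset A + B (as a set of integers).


A + B = {a + b : a ∈ A, b ∈ B}.
Enumerate all |A|·|B| = 5·2 = 10 pairs (a, b) and collect distinct sums.
a = -4: -4+4=0, -4+9=5
a = 0: 0+4=4, 0+9=9
a = 6: 6+4=10, 6+9=15
a = 7: 7+4=11, 7+9=16
a = 12: 12+4=16, 12+9=21
Collecting distinct sums: A + B = {0, 4, 5, 9, 10, 11, 15, 16, 21}
|A + B| = 9

A + B = {0, 4, 5, 9, 10, 11, 15, 16, 21}


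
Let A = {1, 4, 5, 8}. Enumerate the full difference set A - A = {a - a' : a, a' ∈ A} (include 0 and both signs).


A - A = {a - a' : a, a' ∈ A}.
Compute a - a' for each ordered pair (a, a'):
a = 1: 1-1=0, 1-4=-3, 1-5=-4, 1-8=-7
a = 4: 4-1=3, 4-4=0, 4-5=-1, 4-8=-4
a = 5: 5-1=4, 5-4=1, 5-5=0, 5-8=-3
a = 8: 8-1=7, 8-4=4, 8-5=3, 8-8=0
Collecting distinct values (and noting 0 appears from a-a):
A - A = {-7, -4, -3, -1, 0, 1, 3, 4, 7}
|A - A| = 9

A - A = {-7, -4, -3, -1, 0, 1, 3, 4, 7}


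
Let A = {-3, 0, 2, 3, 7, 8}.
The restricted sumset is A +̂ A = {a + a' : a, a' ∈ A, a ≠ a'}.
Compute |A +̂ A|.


Restricted sumset: A +̂ A = {a + a' : a ∈ A, a' ∈ A, a ≠ a'}.
Equivalently, take A + A and drop any sum 2a that is achievable ONLY as a + a for a ∈ A (i.e. sums representable only with equal summands).
Enumerate pairs (a, a') with a < a' (symmetric, so each unordered pair gives one sum; this covers all a ≠ a'):
  -3 + 0 = -3
  -3 + 2 = -1
  -3 + 3 = 0
  -3 + 7 = 4
  -3 + 8 = 5
  0 + 2 = 2
  0 + 3 = 3
  0 + 7 = 7
  0 + 8 = 8
  2 + 3 = 5
  2 + 7 = 9
  2 + 8 = 10
  3 + 7 = 10
  3 + 8 = 11
  7 + 8 = 15
Collected distinct sums: {-3, -1, 0, 2, 3, 4, 5, 7, 8, 9, 10, 11, 15}
|A +̂ A| = 13
(Reference bound: |A +̂ A| ≥ 2|A| - 3 for |A| ≥ 2, with |A| = 6 giving ≥ 9.)

|A +̂ A| = 13


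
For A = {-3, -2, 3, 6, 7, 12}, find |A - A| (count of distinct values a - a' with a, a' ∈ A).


A - A = {a - a' : a, a' ∈ A}; |A| = 6.
Bounds: 2|A|-1 ≤ |A - A| ≤ |A|² - |A| + 1, i.e. 11 ≤ |A - A| ≤ 31.
Note: 0 ∈ A - A always (from a - a). The set is symmetric: if d ∈ A - A then -d ∈ A - A.
Enumerate nonzero differences d = a - a' with a > a' (then include -d):
Positive differences: {1, 3, 4, 5, 6, 8, 9, 10, 14, 15}
Full difference set: {0} ∪ (positive diffs) ∪ (negative diffs).
|A - A| = 1 + 2·10 = 21 (matches direct enumeration: 21).

|A - A| = 21


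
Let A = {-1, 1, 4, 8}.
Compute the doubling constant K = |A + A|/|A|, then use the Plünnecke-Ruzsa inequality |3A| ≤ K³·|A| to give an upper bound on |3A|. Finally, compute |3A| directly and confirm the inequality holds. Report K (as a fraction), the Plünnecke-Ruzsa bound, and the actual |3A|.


|A| = 4.
Step 1: Compute A + A by enumerating all 16 pairs.
A + A = {-2, 0, 2, 3, 5, 7, 8, 9, 12, 16}, so |A + A| = 10.
Step 2: Doubling constant K = |A + A|/|A| = 10/4 = 10/4 ≈ 2.5000.
Step 3: Plünnecke-Ruzsa gives |3A| ≤ K³·|A| = (2.5000)³ · 4 ≈ 62.5000.
Step 4: Compute 3A = A + A + A directly by enumerating all triples (a,b,c) ∈ A³; |3A| = 19.
Step 5: Check 19 ≤ 62.5000? Yes ✓.

K = 10/4, Plünnecke-Ruzsa bound K³|A| ≈ 62.5000, |3A| = 19, inequality holds.


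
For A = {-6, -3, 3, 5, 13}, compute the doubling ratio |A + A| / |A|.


|A| = 5.
Compute A + A by enumerating all 25 pairs.
A + A = {-12, -9, -6, -3, -1, 0, 2, 6, 7, 8, 10, 16, 18, 26}, so |A + A| = 14.
K = |A + A| / |A| = 14/5 (already in lowest terms) ≈ 2.8000.
Reference: AP of size 5 gives K = 9/5 ≈ 1.8000; a fully generic set of size 5 gives K ≈ 3.0000.

|A| = 5, |A + A| = 14, K = 14/5.


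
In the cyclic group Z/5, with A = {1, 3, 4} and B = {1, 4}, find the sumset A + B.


Work in Z/5Z: reduce every sum a + b modulo 5.
Enumerate all 6 pairs:
a = 1: 1+1=2, 1+4=0
a = 3: 3+1=4, 3+4=2
a = 4: 4+1=0, 4+4=3
Distinct residues collected: {0, 2, 3, 4}
|A + B| = 4 (out of 5 total residues).

A + B = {0, 2, 3, 4}


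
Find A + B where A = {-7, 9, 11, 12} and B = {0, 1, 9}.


A + B = {a + b : a ∈ A, b ∈ B}.
Enumerate all |A|·|B| = 4·3 = 12 pairs (a, b) and collect distinct sums.
a = -7: -7+0=-7, -7+1=-6, -7+9=2
a = 9: 9+0=9, 9+1=10, 9+9=18
a = 11: 11+0=11, 11+1=12, 11+9=20
a = 12: 12+0=12, 12+1=13, 12+9=21
Collecting distinct sums: A + B = {-7, -6, 2, 9, 10, 11, 12, 13, 18, 20, 21}
|A + B| = 11

A + B = {-7, -6, 2, 9, 10, 11, 12, 13, 18, 20, 21}


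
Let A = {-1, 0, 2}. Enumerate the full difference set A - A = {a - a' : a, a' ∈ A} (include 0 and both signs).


A - A = {a - a' : a, a' ∈ A}.
Compute a - a' for each ordered pair (a, a'):
a = -1: -1--1=0, -1-0=-1, -1-2=-3
a = 0: 0--1=1, 0-0=0, 0-2=-2
a = 2: 2--1=3, 2-0=2, 2-2=0
Collecting distinct values (and noting 0 appears from a-a):
A - A = {-3, -2, -1, 0, 1, 2, 3}
|A - A| = 7

A - A = {-3, -2, -1, 0, 1, 2, 3}


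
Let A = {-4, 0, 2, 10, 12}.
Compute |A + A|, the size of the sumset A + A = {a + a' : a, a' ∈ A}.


A + A = {a + a' : a, a' ∈ A}; |A| = 5.
General bounds: 2|A| - 1 ≤ |A + A| ≤ |A|(|A|+1)/2, i.e. 9 ≤ |A + A| ≤ 15.
Lower bound 2|A|-1 is attained iff A is an arithmetic progression.
Enumerate sums a + a' for a ≤ a' (symmetric, so this suffices):
a = -4: -4+-4=-8, -4+0=-4, -4+2=-2, -4+10=6, -4+12=8
a = 0: 0+0=0, 0+2=2, 0+10=10, 0+12=12
a = 2: 2+2=4, 2+10=12, 2+12=14
a = 10: 10+10=20, 10+12=22
a = 12: 12+12=24
Distinct sums: {-8, -4, -2, 0, 2, 4, 6, 8, 10, 12, 14, 20, 22, 24}
|A + A| = 14

|A + A| = 14


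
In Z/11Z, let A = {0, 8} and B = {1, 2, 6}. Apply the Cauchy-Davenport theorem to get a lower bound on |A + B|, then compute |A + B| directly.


Cauchy-Davenport: |A + B| ≥ min(p, |A| + |B| - 1) for A, B nonempty in Z/pZ.
|A| = 2, |B| = 3, p = 11.
CD lower bound = min(11, 2 + 3 - 1) = min(11, 4) = 4.
Compute A + B mod 11 directly:
a = 0: 0+1=1, 0+2=2, 0+6=6
a = 8: 8+1=9, 8+2=10, 8+6=3
A + B = {1, 2, 3, 6, 9, 10}, so |A + B| = 6.
Verify: 6 ≥ 4? Yes ✓.

CD lower bound = 4, actual |A + B| = 6.


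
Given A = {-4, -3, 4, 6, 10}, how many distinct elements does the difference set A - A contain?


A - A = {a - a' : a, a' ∈ A}; |A| = 5.
Bounds: 2|A|-1 ≤ |A - A| ≤ |A|² - |A| + 1, i.e. 9 ≤ |A - A| ≤ 21.
Note: 0 ∈ A - A always (from a - a). The set is symmetric: if d ∈ A - A then -d ∈ A - A.
Enumerate nonzero differences d = a - a' with a > a' (then include -d):
Positive differences: {1, 2, 4, 6, 7, 8, 9, 10, 13, 14}
Full difference set: {0} ∪ (positive diffs) ∪ (negative diffs).
|A - A| = 1 + 2·10 = 21 (matches direct enumeration: 21).

|A - A| = 21


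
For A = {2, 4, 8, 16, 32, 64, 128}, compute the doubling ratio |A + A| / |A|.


|A| = 7.
Compute A + A by enumerating all 49 pairs.
A + A = {4, 6, 8, 10, 12, 16, 18, 20, 24, 32, 34, 36, 40, 48, 64, 66, 68, 72, 80, 96, 128, 130, 132, 136, 144, 160, 192, 256}, so |A + A| = 28.
K = |A + A| / |A| = 28/7 = 4/1 ≈ 4.0000.
Reference: AP of size 7 gives K = 13/7 ≈ 1.8571; a fully generic set of size 7 gives K ≈ 4.0000.

|A| = 7, |A + A| = 28, K = 28/7 = 4/1.


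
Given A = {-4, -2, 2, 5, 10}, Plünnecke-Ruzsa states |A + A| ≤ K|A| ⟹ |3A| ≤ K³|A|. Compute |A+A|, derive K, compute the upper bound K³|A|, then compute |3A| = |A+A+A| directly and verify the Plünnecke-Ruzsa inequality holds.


|A| = 5.
Step 1: Compute A + A by enumerating all 25 pairs.
A + A = {-8, -6, -4, -2, 0, 1, 3, 4, 6, 7, 8, 10, 12, 15, 20}, so |A + A| = 15.
Step 2: Doubling constant K = |A + A|/|A| = 15/5 = 15/5 ≈ 3.0000.
Step 3: Plünnecke-Ruzsa gives |3A| ≤ K³·|A| = (3.0000)³ · 5 ≈ 135.0000.
Step 4: Compute 3A = A + A + A directly by enumerating all triples (a,b,c) ∈ A³; |3A| = 30.
Step 5: Check 30 ≤ 135.0000? Yes ✓.

K = 15/5, Plünnecke-Ruzsa bound K³|A| ≈ 135.0000, |3A| = 30, inequality holds.


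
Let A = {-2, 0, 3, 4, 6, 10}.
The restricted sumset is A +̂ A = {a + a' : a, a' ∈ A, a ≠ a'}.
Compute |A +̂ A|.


Restricted sumset: A +̂ A = {a + a' : a ∈ A, a' ∈ A, a ≠ a'}.
Equivalently, take A + A and drop any sum 2a that is achievable ONLY as a + a for a ∈ A (i.e. sums representable only with equal summands).
Enumerate pairs (a, a') with a < a' (symmetric, so each unordered pair gives one sum; this covers all a ≠ a'):
  -2 + 0 = -2
  -2 + 3 = 1
  -2 + 4 = 2
  -2 + 6 = 4
  -2 + 10 = 8
  0 + 3 = 3
  0 + 4 = 4
  0 + 6 = 6
  0 + 10 = 10
  3 + 4 = 7
  3 + 6 = 9
  3 + 10 = 13
  4 + 6 = 10
  4 + 10 = 14
  6 + 10 = 16
Collected distinct sums: {-2, 1, 2, 3, 4, 6, 7, 8, 9, 10, 13, 14, 16}
|A +̂ A| = 13
(Reference bound: |A +̂ A| ≥ 2|A| - 3 for |A| ≥ 2, with |A| = 6 giving ≥ 9.)

|A +̂ A| = 13
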